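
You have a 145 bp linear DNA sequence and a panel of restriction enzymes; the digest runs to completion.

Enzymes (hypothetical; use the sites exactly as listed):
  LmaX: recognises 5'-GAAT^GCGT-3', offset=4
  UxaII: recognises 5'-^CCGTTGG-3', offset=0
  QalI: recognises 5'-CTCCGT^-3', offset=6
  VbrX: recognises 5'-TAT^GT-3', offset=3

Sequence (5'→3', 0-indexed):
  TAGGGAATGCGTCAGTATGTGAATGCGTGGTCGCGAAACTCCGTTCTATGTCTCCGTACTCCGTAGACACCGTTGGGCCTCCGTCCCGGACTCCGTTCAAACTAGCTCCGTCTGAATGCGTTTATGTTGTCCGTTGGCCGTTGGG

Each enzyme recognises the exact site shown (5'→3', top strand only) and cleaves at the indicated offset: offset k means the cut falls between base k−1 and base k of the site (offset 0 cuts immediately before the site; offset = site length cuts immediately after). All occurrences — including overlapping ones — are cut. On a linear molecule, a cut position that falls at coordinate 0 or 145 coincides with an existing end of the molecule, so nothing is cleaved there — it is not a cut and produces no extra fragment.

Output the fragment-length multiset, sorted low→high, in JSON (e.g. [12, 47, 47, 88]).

Per-enzyme occurrences:
  LmaX (GAATGCGT, off=4): starts [4, 20, 113] → cuts [8, 24, 117]
  UxaII (CCGTTGG, off=0): starts [69, 130, 137] → cuts [69, 130, 137]
  QalI (CTCCGT, off=6): starts [38, 51, 58, 78, 90, 105] → cuts [44, 57, 64, 84, 96, 111]
  VbrX (TATGT, off=3): starts [15, 46, 122] → cuts [18, 49, 125]

Pooled cuts: [8, 18, 24, 44, 49, 57, 64, 69, 84, 96, 111, 117, 125, 130, 137]

Fragment lengths:
  [0,8): 8 bp
  [8,18): 10 bp
  [18,24): 6 bp
  [24,44): 20 bp
  [44,49): 5 bp
  [49,57): 8 bp
  [57,64): 7 bp
  [64,69): 5 bp
  [69,84): 15 bp
  [84,96): 12 bp
  [96,111): 15 bp
  [111,117): 6 bp
  [117,125): 8 bp
  [125,130): 5 bp
  [130,137): 7 bp
  [137,145): 8 bp

[5,5,5,6,6,7,7,8,8,8,8,10,12,15,15,20]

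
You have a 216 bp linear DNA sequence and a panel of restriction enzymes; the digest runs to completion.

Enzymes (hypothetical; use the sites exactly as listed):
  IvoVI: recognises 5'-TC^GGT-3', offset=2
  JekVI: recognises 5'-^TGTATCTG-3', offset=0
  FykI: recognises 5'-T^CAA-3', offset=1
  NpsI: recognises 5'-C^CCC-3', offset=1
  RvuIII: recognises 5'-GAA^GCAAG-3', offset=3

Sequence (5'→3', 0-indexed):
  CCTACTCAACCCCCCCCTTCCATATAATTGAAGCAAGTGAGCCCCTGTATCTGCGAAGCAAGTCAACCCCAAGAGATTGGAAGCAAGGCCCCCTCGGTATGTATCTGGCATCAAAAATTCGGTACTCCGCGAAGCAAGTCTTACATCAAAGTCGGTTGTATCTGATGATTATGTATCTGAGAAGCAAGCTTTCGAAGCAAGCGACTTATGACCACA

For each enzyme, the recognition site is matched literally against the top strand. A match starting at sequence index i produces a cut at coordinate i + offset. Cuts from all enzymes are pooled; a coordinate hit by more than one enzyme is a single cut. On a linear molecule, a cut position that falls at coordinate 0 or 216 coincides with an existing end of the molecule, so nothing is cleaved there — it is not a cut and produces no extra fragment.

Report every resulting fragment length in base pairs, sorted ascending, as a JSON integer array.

[1,1,1,1,1,3,3,4,4,4,5,6,6,7,7,9,10,12,12,12,13,13,13,15,15,18,20]

Scan for sites:
  IvoVI (TCGGT, off=2): starts [93, 118, 151] → cuts [95, 120, 153]
  JekVI (TGTATCTG, off=0): starts [45, 99, 156, 171] → cuts [45, 99, 156, 171]
  FykI (TCAA, off=1): starts [5, 62, 110, 145] → cuts [6, 63, 111, 146]
  NpsI (CCCC, off=1): starts [9, 10, 11, 12, 13, 41, 66, 88, 89] → cuts [10, 11, 12, 13, 14, 42, 67, 89, 90]
  RvuIII (GAAGCAAG, off=3): starts [29, 54, 79, 130, 180, 193] → cuts [32, 57, 82, 133, 183, 196]

Pooled cuts: [6, 10, 11, 12, 13, 14, 32, 42, 45, 57, 63, 67, 82, 89, 90, 95, 99, 111, 120, 133, 146, 153, 156, 171, 183, 196]

Fragment lengths:
  [0,6): 6 bp
  [6,10): 4 bp
  [10,11): 1 bp
  [11,12): 1 bp
  [12,13): 1 bp
  [13,14): 1 bp
  [14,32): 18 bp
  [32,42): 10 bp
  [42,45): 3 bp
  [45,57): 12 bp
  [57,63): 6 bp
  [63,67): 4 bp
  [67,82): 15 bp
  [82,89): 7 bp
  [89,90): 1 bp
  [90,95): 5 bp
  [95,99): 4 bp
  [99,111): 12 bp
  [111,120): 9 bp
  [120,133): 13 bp
  [133,146): 13 bp
  [146,153): 7 bp
  [153,156): 3 bp
  [156,171): 15 bp
  [171,183): 12 bp
  [183,196): 13 bp
  [196,216): 20 bp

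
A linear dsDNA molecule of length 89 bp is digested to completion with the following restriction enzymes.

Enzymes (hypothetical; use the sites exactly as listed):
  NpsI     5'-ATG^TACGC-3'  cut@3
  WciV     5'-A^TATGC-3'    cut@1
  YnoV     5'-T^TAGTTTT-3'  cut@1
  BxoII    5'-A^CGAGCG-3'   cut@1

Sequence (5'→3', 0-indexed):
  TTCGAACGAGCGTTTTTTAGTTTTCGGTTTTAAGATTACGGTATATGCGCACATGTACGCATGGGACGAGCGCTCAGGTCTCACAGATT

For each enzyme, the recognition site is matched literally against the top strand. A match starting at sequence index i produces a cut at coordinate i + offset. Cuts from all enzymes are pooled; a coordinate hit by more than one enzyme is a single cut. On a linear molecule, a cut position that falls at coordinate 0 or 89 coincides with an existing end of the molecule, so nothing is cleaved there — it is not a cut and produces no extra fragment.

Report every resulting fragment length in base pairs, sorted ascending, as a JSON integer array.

Scan for sites:
  NpsI (ATGTACGC, off=3): starts [52] → cuts [55]
  WciV (ATATGC, off=1): starts [42] → cuts [43]
  YnoV (TTAGTTTT, off=1): starts [16] → cuts [17]
  BxoII (ACGAGCG, off=1): starts [5, 65] → cuts [6, 66]

Pooled cuts: [6, 17, 43, 55, 66]

Fragments:
  [0,6): 6 bp
  [6,17): 11 bp
  [17,43): 26 bp
  [43,55): 12 bp
  [55,66): 11 bp
  [66,89): 23 bp

[6,11,11,12,23,26]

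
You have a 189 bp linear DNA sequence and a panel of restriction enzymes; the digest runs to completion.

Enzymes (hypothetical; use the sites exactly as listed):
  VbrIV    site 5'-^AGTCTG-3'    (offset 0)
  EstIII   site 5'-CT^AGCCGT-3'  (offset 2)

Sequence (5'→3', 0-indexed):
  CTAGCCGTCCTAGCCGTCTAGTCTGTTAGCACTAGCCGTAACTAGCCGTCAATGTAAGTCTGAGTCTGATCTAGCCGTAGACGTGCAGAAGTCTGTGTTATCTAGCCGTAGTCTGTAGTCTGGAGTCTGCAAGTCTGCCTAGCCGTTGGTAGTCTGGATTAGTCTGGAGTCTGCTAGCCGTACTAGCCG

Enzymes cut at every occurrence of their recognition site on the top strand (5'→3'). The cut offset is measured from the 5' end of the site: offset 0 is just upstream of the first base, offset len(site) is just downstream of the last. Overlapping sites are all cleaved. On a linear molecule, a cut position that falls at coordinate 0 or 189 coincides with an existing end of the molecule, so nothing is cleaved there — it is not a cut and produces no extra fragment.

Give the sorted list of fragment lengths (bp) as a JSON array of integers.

[2,6,6,7,7,7,8,8,8,9,9,10,10,10,10,13,14,14,14,17]

Scan for sites:
  VbrIV AGTCTG/0: at [19, 56, 62, 89, 109, 116, 123, 131, 150, 160, 167] ⇒ [19, 56, 62, 89, 109, 116, 123, 131, 150, 160, 167]
  EstIII CTAGCCGT/2: at [0, 9, 31, 41, 70, 101, 138, 173] ⇒ [2, 11, 33, 43, 72, 103, 140, 175]

All cut coordinates (distinct, sorted): [2, 11, 19, 33, 43, 56, 62, 72, 89, 103, 109, 116, 123, 131, 140, 150, 160, 167, 175]

Fragments:
  [0,2): 2 bp
  [2,11): 9 bp
  [11,19): 8 bp
  [19,33): 14 bp
  [33,43): 10 bp
  [43,56): 13 bp
  [56,62): 6 bp
  [62,72): 10 bp
  [72,89): 17 bp
  [89,103): 14 bp
  [103,109): 6 bp
  [109,116): 7 bp
  [116,123): 7 bp
  [123,131): 8 bp
  [131,140): 9 bp
  [140,150): 10 bp
  [150,160): 10 bp
  [160,167): 7 bp
  [167,175): 8 bp
  [175,189): 14 bp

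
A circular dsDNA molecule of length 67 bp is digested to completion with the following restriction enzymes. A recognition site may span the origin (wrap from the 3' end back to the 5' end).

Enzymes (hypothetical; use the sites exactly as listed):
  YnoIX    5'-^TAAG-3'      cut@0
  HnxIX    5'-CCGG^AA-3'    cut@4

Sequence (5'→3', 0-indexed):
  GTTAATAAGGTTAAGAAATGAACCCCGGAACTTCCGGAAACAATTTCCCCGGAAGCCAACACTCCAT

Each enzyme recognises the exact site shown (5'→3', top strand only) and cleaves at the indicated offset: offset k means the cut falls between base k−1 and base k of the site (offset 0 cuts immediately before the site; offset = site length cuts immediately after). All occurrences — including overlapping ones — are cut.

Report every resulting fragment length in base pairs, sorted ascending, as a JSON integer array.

[6,9,15,17,20]

Site scan:
  YnoIX TAAG/0: at [5, 11] ⇒ [5, 11]
  HnxIX CCGGAA/4: at [24, 33, 48] ⇒ [28, 37, 52]

All cut coordinates (distinct, sorted): [5, 11, 28, 37, 52]

Fragments:
  5→11: 6 bp
  11→28: 17 bp
  28→37: 9 bp
  37→52: 15 bp
  52→5 (wrap): 67-52+5 = 20 bp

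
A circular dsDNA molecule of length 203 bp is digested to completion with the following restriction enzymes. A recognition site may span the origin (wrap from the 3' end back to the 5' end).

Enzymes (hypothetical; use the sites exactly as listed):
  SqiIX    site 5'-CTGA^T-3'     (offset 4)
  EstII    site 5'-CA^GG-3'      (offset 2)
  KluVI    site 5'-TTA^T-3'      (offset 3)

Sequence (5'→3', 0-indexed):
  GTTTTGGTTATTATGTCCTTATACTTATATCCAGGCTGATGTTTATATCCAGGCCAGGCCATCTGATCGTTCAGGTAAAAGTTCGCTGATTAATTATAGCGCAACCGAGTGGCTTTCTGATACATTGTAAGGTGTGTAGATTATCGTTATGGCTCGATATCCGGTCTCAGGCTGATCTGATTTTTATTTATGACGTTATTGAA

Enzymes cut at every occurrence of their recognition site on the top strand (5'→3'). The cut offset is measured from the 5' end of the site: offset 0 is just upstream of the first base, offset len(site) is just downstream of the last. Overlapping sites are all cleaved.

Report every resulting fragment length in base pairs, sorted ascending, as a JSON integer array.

[3,4,5,5,6,6,6,6,6,6,6,6,7,7,8,8,10,15,16,20,23,24]

Per-enzyme occurrences:
  SqiIX CTGAT/4: at [35, 62, 85, 116, 171, 176] ⇒ [39, 66, 89, 120, 175, 180]
  EstII CAGG/2: at [31, 49, 54, 71, 167] ⇒ [33, 51, 56, 73, 169]
  KluVI TTAT/3: at [7, 10, 18, 24, 42, 93, 140, 146, 183, 187, 195] ⇒ [10, 13, 21, 27, 45, 96, 143, 149, 186, 190, 198]

Pooled cuts: [10, 13, 21, 27, 33, 39, 45, 51, 56, 66, 73, 89, 96, 120, 143, 149, 169, 175, 180, 186, 190, 198]

Fragment lengths:
  10→13: 3 bp
  13→21: 8 bp
  21→27: 6 bp
  27→33: 6 bp
  33→39: 6 bp
  39→45: 6 bp
  45→51: 6 bp
  51→56: 5 bp
  56→66: 10 bp
  66→73: 7 bp
  73→89: 16 bp
  89→96: 7 bp
  96→120: 24 bp
  120→143: 23 bp
  143→149: 6 bp
  149→169: 20 bp
  169→175: 6 bp
  175→180: 5 bp
  180→186: 6 bp
  186→190: 4 bp
  190→198: 8 bp
  198→10 (wrap): 203-198+10 = 15 bp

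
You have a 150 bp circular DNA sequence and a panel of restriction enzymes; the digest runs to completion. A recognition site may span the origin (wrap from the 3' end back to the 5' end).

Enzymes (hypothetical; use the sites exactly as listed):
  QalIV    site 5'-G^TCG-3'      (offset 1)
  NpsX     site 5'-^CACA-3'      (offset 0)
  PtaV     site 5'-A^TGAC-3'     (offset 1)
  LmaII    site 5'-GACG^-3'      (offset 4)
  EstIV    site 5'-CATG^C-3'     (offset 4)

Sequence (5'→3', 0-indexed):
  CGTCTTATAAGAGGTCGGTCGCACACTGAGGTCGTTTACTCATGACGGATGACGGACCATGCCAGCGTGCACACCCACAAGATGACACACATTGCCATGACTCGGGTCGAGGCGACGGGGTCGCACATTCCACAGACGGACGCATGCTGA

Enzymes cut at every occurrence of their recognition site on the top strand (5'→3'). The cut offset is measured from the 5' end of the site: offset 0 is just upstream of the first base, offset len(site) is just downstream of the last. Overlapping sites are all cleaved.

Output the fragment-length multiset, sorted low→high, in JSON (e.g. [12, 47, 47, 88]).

Per-enzyme occurrences:
  QalIV GTCG/1: at [13, 17, 30, 105, 119] ⇒ [14, 18, 31, 106, 120]
  NpsX CACA/0: at [21, 69, 75, 85, 87, 123, 130] ⇒ [21, 69, 75, 85, 87, 123, 130]
  PtaV ATGAC/1: at [41, 48, 81, 96] ⇒ [42, 49, 82, 97]
  LmaII GACG/4: at [43, 50, 113, 134, 138, 148] ⇒ [2, 47, 54, 117, 138, 142]
  EstIV CATGC/4: at [57, 142] ⇒ [61, 146]

Pooled cuts: [2, 14, 18, 21, 31, 42, 47, 49, 54, 61, 69, 75, 82, 85, 87, 97, 106, 117, 120, 123, 130, 138, 142, 146]

Fragment lengths:
  2→14: 12 bp
  14→18: 4 bp
  18→21: 3 bp
  21→31: 10 bp
  31→42: 11 bp
  42→47: 5 bp
  47→49: 2 bp
  49→54: 5 bp
  54→61: 7 bp
  61→69: 8 bp
  69→75: 6 bp
  75→82: 7 bp
  82→85: 3 bp
  85→87: 2 bp
  87→97: 10 bp
  97→106: 9 bp
  106→117: 11 bp
  117→120: 3 bp
  120→123: 3 bp
  123→130: 7 bp
  130→138: 8 bp
  138→142: 4 bp
  142→146: 4 bp
  146→2 (wrap): 150-146+2 = 6 bp

[2,2,3,3,3,3,4,4,4,5,5,6,6,7,7,7,8,8,9,10,10,11,11,12]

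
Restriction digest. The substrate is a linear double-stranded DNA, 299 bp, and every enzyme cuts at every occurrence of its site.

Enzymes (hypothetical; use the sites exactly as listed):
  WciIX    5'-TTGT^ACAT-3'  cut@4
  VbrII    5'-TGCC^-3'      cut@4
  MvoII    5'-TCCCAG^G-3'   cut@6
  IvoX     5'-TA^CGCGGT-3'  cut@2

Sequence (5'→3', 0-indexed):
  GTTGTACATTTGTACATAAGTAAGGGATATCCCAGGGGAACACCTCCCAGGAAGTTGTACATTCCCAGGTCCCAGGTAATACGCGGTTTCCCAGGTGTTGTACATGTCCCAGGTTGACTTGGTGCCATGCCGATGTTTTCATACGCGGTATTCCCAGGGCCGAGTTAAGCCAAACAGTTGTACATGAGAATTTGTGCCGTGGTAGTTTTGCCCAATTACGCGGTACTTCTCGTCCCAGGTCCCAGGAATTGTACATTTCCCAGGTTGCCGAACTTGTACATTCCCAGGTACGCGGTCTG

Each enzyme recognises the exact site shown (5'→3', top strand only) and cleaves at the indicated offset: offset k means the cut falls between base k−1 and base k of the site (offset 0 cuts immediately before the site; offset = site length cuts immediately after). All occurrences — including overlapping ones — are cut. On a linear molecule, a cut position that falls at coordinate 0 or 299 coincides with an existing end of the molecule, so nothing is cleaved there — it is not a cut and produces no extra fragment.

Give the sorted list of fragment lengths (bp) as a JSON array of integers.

[3,5,5,6,6,6,7,7,7,7,8,8,8,9,10,10,11,11,12,13,14,14,14,15,17,20,22,24]

Site scan:
  WciIX (TTGTACAT, off=4): starts [1, 9, 54, 97, 177, 248, 273] → cuts [5, 13, 58, 101, 181, 252, 277]
  VbrII (TGCC, off=4): starts [122, 127, 194, 208, 265] → cuts [126, 131, 198, 212, 269]
  MvoII (TCCCAGG, off=6): starts [29, 44, 62, 69, 88, 106, 151, 232, 239, 257, 281] → cuts [35, 50, 68, 75, 94, 112, 157, 238, 245, 263, 287]
  IvoX (TACGCGGT, off=2): starts [79, 141, 216, 288] → cuts [81, 143, 218, 290]

All cut coordinates (distinct, sorted): [5, 13, 35, 50, 58, 68, 75, 81, 94, 101, 112, 126, 131, 143, 157, 181, 198, 212, 218, 238, 245, 252, 263, 269, 277, 287, 290]

Fragments:
  [0,5): 5 bp
  [5,13): 8 bp
  [13,35): 22 bp
  [35,50): 15 bp
  [50,58): 8 bp
  [58,68): 10 bp
  [68,75): 7 bp
  [75,81): 6 bp
  [81,94): 13 bp
  [94,101): 7 bp
  [101,112): 11 bp
  [112,126): 14 bp
  [126,131): 5 bp
  [131,143): 12 bp
  [143,157): 14 bp
  [157,181): 24 bp
  [181,198): 17 bp
  [198,212): 14 bp
  [212,218): 6 bp
  [218,238): 20 bp
  [238,245): 7 bp
  [245,252): 7 bp
  [252,263): 11 bp
  [263,269): 6 bp
  [269,277): 8 bp
  [277,287): 10 bp
  [287,290): 3 bp
  [290,299): 9 bp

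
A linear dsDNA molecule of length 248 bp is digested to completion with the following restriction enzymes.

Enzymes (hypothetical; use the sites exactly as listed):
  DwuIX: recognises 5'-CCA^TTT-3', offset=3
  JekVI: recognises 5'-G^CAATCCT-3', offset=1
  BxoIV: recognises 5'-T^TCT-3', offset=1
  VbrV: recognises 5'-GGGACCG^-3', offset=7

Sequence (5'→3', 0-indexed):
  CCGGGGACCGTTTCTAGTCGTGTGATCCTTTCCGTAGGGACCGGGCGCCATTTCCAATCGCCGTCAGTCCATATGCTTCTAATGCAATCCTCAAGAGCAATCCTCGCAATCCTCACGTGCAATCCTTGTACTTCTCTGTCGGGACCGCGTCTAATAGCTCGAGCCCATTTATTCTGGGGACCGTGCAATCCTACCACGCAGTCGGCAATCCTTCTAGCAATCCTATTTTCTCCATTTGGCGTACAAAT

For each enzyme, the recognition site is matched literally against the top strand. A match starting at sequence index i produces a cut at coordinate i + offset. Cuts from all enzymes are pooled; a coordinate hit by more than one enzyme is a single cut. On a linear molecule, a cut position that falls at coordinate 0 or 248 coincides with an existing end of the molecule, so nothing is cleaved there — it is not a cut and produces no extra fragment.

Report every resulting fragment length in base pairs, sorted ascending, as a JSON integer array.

Site scan:
  DwuIX CCATTT/3: at [47, 164, 231] ⇒ [50, 167, 234]
  JekVI GCAATCCT/1: at [83, 96, 105, 118, 184, 204, 216] ⇒ [84, 97, 106, 119, 185, 205, 217]
  BxoIV TTCT/1: at [11, 76, 131, 171, 211, 227] ⇒ [12, 77, 132, 172, 212, 228]
  VbrV GGGACCG/7: at [3, 36, 140, 176] ⇒ [10, 43, 147, 183]

Pooled cuts: [10, 12, 43, 50, 77, 84, 97, 106, 119, 132, 147, 167, 172, 183, 185, 205, 212, 217, 228, 234]

Fragments:
  [0,10): 10 bp
  [10,12): 2 bp
  [12,43): 31 bp
  [43,50): 7 bp
  [50,77): 27 bp
  [77,84): 7 bp
  [84,97): 13 bp
  [97,106): 9 bp
  [106,119): 13 bp
  [119,132): 13 bp
  [132,147): 15 bp
  [147,167): 20 bp
  [167,172): 5 bp
  [172,183): 11 bp
  [183,185): 2 bp
  [185,205): 20 bp
  [205,212): 7 bp
  [212,217): 5 bp
  [217,228): 11 bp
  [228,234): 6 bp
  [234,248): 14 bp

[2,2,5,5,6,7,7,7,9,10,11,11,13,13,13,14,15,20,20,27,31]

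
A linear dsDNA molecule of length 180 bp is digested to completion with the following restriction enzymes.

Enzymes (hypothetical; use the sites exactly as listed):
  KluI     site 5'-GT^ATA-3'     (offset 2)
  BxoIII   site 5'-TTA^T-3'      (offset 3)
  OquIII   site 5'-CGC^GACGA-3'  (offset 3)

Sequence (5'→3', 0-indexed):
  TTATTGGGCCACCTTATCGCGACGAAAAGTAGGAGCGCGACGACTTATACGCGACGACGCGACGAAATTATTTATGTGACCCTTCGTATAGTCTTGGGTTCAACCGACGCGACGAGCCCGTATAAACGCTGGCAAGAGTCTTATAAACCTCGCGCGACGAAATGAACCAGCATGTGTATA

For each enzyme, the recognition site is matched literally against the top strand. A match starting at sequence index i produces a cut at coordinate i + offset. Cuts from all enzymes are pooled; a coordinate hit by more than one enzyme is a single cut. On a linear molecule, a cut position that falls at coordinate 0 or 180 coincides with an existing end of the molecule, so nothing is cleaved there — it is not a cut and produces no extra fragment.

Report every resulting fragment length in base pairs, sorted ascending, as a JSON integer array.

[3,3,4,4,5,8,9,10,11,12,13,13,18,22,22,23]

Per-enzyme occurrences:
  KluI GTATA/2: at [85, 119, 175] ⇒ [87, 121, 177]
  BxoIII TTAT/3: at [0, 13, 44, 67, 71, 140] ⇒ [3, 16, 47, 70, 74, 143]
  OquIII CGCGACGA/3: at [17, 35, 49, 57, 107, 152] ⇒ [20, 38, 52, 60, 110, 155]

Pooled cuts: [3, 16, 20, 38, 47, 52, 60, 70, 74, 87, 110, 121, 143, 155, 177]

Fragments:
  [0,3): 3 bp
  [3,16): 13 bp
  [16,20): 4 bp
  [20,38): 18 bp
  [38,47): 9 bp
  [47,52): 5 bp
  [52,60): 8 bp
  [60,70): 10 bp
  [70,74): 4 bp
  [74,87): 13 bp
  [87,110): 23 bp
  [110,121): 11 bp
  [121,143): 22 bp
  [143,155): 12 bp
  [155,177): 22 bp
  [177,180): 3 bp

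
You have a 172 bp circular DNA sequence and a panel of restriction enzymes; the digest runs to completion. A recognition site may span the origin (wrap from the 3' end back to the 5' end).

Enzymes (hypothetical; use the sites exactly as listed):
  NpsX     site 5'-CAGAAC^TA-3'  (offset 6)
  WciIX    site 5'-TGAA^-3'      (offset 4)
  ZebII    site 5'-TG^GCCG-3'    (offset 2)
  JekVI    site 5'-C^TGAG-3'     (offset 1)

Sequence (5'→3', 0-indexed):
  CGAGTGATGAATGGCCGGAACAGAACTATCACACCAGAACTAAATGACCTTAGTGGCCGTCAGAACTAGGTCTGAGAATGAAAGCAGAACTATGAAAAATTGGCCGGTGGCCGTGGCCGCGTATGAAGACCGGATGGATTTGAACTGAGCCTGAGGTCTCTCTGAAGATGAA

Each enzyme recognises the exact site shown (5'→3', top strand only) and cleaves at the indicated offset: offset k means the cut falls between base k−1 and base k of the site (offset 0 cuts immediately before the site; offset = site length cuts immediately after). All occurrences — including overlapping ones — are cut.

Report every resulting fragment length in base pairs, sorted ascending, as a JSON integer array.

[1,2,6,6,6,6,6,6,7,8,10,11,11,12,13,14,15,15,17]

Per-enzyme occurrences:
  NpsX CAGAACTA/6: at [20, 34, 60, 84] ⇒ [26, 40, 66, 90]
  WciIX TGAA/4: at [7, 78, 92, 123, 140, 162, 168] ⇒ [0, 11, 82, 96, 127, 144, 166]
  ZebII TGGCCG/2: at [11, 53, 100, 107, 113] ⇒ [13, 55, 102, 109, 115]
  JekVI CTGAG/1: at [71, 144, 150] ⇒ [72, 145, 151]

Pooled cuts: [0, 11, 13, 26, 40, 55, 66, 72, 82, 90, 96, 102, 109, 115, 127, 144, 145, 151, 166]

Fragments:
  0→11: 11 bp
  11→13: 2 bp
  13→26: 13 bp
  26→40: 14 bp
  40→55: 15 bp
  55→66: 11 bp
  66→72: 6 bp
  72→82: 10 bp
  82→90: 8 bp
  90→96: 6 bp
  96→102: 6 bp
  102→109: 7 bp
  109→115: 6 bp
  115→127: 12 bp
  127→144: 17 bp
  144→145: 1 bp
  145→151: 6 bp
  151→166: 15 bp
  166→0 (wrap): 172-166+0 = 6 bp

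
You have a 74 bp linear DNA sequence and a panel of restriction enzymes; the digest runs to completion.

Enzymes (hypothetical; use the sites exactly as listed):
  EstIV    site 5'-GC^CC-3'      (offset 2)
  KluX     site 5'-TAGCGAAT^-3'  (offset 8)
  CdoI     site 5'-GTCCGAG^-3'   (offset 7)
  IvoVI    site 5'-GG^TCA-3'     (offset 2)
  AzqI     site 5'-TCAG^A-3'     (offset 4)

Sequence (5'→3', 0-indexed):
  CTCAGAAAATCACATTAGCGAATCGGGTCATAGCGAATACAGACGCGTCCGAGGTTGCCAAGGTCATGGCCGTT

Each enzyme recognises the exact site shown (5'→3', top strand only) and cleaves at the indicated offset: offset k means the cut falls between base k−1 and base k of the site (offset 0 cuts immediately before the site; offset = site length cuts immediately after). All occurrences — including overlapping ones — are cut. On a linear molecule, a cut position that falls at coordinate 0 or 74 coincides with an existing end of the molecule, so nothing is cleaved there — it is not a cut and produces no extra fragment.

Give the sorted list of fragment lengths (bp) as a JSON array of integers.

[4,5,10,11,11,15,18]

Site scan:
  EstIV (GCCC, off=2): no sites
  KluX TAGCGAAT/8: at [15, 30] ⇒ [23, 38]
  CdoI GTCCGAG/7: at [46] ⇒ [53]
  IvoVI GGTCA/2: at [25, 61] ⇒ [27, 63]
  AzqI TCAGA/4: at [1] ⇒ [5]

All cut coordinates (distinct, sorted): [5, 23, 27, 38, 53, 63]

Fragments:
  [0,5): 5 bp
  [5,23): 18 bp
  [23,27): 4 bp
  [27,38): 11 bp
  [38,53): 15 bp
  [53,63): 10 bp
  [63,74): 11 bp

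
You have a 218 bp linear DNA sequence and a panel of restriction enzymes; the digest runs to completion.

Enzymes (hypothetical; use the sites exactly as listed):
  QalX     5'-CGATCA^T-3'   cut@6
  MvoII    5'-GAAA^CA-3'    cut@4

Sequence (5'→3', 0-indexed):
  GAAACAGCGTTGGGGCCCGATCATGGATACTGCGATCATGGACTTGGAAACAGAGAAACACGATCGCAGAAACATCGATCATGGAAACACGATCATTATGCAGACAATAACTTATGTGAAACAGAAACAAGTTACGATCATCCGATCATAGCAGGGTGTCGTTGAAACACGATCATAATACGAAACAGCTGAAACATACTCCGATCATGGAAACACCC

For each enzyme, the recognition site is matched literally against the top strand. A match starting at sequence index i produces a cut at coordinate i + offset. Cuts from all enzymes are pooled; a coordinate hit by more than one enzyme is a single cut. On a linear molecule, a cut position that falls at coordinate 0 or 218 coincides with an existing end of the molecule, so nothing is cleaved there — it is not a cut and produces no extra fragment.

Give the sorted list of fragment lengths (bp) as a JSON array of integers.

[4,5,6,6,6,8,8,8,8,9,9,10,12,13,13,14,15,19,19,26]

Per-enzyme occurrences:
  QalX CGATCAT/6: at [17, 32, 75, 89, 134, 142, 169, 201] ⇒ [23, 38, 81, 95, 140, 148, 175, 207]
  MvoII GAAACA/4: at [0, 46, 54, 68, 83, 117, 123, 163, 181, 190, 209] ⇒ [4, 50, 58, 72, 87, 121, 127, 167, 185, 194, 213]

All cut coordinates (distinct, sorted): [4, 23, 38, 50, 58, 72, 81, 87, 95, 121, 127, 140, 148, 167, 175, 185, 194, 207, 213]

Fragment lengths:
  [0,4): 4 bp
  [4,23): 19 bp
  [23,38): 15 bp
  [38,50): 12 bp
  [50,58): 8 bp
  [58,72): 14 bp
  [72,81): 9 bp
  [81,87): 6 bp
  [87,95): 8 bp
  [95,121): 26 bp
  [121,127): 6 bp
  [127,140): 13 bp
  [140,148): 8 bp
  [148,167): 19 bp
  [167,175): 8 bp
  [175,185): 10 bp
  [185,194): 9 bp
  [194,207): 13 bp
  [207,213): 6 bp
  [213,218): 5 bp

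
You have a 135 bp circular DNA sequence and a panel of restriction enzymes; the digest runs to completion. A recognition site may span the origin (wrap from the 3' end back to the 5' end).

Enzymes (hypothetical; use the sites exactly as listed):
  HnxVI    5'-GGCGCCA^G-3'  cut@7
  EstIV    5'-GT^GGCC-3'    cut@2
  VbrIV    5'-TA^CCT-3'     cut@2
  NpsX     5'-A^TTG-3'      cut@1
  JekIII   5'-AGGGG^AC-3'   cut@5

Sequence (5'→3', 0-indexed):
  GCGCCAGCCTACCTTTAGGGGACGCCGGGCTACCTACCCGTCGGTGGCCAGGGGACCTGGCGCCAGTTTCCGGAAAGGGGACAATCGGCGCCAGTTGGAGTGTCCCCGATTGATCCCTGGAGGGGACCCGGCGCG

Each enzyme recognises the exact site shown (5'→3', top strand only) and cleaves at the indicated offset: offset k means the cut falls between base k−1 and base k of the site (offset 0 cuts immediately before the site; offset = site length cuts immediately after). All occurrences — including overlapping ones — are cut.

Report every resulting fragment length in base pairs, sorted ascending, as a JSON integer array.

[5,9,10,11,11,13,13,15,16,16,16]

Per-enzyme occurrences:
  HnxVI (GGCGCCAG, off=7): starts [58, 86, 134] → cuts [6, 65, 93]
  EstIV (GTGGCC, off=2): starts [43] → cuts [45]
  VbrIV (TACCT, off=2): starts [9, 30] → cuts [11, 32]
  NpsX (ATTG, off=1): starts [108] → cuts [109]
  JekIII (AGGGGAC, off=5): starts [16, 49, 75, 120] → cuts [21, 54, 80, 125]

All cut coordinates (distinct, sorted): [6, 11, 21, 32, 45, 54, 65, 80, 93, 109, 125]

Fragment lengths:
  6→11: 5 bp
  11→21: 10 bp
  21→32: 11 bp
  32→45: 13 bp
  45→54: 9 bp
  54→65: 11 bp
  65→80: 15 bp
  80→93: 13 bp
  93→109: 16 bp
  109→125: 16 bp
  125→6 (wrap): 135-125+6 = 16 bp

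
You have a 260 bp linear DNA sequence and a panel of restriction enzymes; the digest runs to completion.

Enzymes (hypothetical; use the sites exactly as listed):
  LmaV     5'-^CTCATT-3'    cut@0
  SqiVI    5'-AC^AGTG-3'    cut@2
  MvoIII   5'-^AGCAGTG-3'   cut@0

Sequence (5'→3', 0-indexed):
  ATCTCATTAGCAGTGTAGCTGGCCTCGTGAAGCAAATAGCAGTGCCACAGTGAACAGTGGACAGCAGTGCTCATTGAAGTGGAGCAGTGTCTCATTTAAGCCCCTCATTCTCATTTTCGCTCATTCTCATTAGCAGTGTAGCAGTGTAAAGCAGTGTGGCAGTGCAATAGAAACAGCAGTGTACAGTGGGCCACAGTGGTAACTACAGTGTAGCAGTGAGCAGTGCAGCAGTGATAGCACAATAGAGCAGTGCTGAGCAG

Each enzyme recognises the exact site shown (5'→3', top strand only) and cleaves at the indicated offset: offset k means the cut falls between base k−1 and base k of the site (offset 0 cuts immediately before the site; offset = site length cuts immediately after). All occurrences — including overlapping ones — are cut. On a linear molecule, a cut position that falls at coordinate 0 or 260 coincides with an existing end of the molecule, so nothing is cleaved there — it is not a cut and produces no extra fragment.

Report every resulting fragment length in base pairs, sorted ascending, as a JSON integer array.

[2,5,6,6,6,6,7,7,7,7,8,8,8,10,10,10,10,11,12,13,13,15,19,25,29]

Scan for sites:
  LmaV CTCATT/0: at [2, 69, 90, 103, 109, 119, 125] ⇒ [2, 69, 90, 103, 109, 119, 125]
  SqiVI ACAGTG/2: at [46, 53, 182, 192, 204] ⇒ [48, 55, 184, 194, 206]
  MvoIII AGCAGTG/0: at [8, 37, 62, 82, 131, 139, 149, 174, 211, 218, 226, 245] ⇒ [8, 37, 62, 82, 131, 139, 149, 174, 211, 218, 226, 245]

All cut coordinates (distinct, sorted): [2, 8, 37, 48, 55, 62, 69, 82, 90, 103, 109, 119, 125, 131, 139, 149, 174, 184, 194, 206, 211, 218, 226, 245]

Fragments:
  [0,2): 2 bp
  [2,8): 6 bp
  [8,37): 29 bp
  [37,48): 11 bp
  [48,55): 7 bp
  [55,62): 7 bp
  [62,69): 7 bp
  [69,82): 13 bp
  [82,90): 8 bp
  [90,103): 13 bp
  [103,109): 6 bp
  [109,119): 10 bp
  [119,125): 6 bp
  [125,131): 6 bp
  [131,139): 8 bp
  [139,149): 10 bp
  [149,174): 25 bp
  [174,184): 10 bp
  [184,194): 10 bp
  [194,206): 12 bp
  [206,211): 5 bp
  [211,218): 7 bp
  [218,226): 8 bp
  [226,245): 19 bp
  [245,260): 15 bp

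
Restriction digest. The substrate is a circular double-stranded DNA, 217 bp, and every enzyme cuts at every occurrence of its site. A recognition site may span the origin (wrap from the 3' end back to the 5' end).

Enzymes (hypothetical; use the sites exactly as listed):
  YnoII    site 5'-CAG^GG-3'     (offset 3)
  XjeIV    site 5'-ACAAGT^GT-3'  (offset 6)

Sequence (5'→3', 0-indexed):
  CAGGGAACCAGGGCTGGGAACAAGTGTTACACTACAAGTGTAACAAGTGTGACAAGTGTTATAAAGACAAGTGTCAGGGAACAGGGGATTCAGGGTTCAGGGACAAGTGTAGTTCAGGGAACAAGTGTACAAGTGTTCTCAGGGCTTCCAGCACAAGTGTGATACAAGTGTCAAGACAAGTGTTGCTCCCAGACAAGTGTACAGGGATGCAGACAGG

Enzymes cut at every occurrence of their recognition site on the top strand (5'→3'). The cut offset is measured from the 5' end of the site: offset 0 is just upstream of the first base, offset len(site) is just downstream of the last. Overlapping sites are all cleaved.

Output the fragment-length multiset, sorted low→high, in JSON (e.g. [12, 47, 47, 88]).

[5,6,7,7,8,8,8,8,9,9,9,9,9,11,12,14,14,15,16,16,17]

Scan for sites:
  YnoII CAGGG/3: at [0, 8, 74, 81, 90, 97, 114, 139, 201] ⇒ [3, 11, 77, 84, 93, 100, 117, 142, 204]
  XjeIV ACAAGTGT/6: at [19, 33, 42, 51, 66, 102, 120, 128, 152, 163, 175, 192] ⇒ [25, 39, 48, 57, 72, 108, 126, 134, 158, 169, 181, 198]

Pooled cuts: [3, 11, 25, 39, 48, 57, 72, 77, 84, 93, 100, 108, 117, 126, 134, 142, 158, 169, 181, 198, 204]

Fragments:
  3→11: 8 bp
  11→25: 14 bp
  25→39: 14 bp
  39→48: 9 bp
  48→57: 9 bp
  57→72: 15 bp
  72→77: 5 bp
  77→84: 7 bp
  84→93: 9 bp
  93→100: 7 bp
  100→108: 8 bp
  108→117: 9 bp
  117→126: 9 bp
  126→134: 8 bp
  134→142: 8 bp
  142→158: 16 bp
  158→169: 11 bp
  169→181: 12 bp
  181→198: 17 bp
  198→204: 6 bp
  204→3 (wrap): 217-204+3 = 16 bp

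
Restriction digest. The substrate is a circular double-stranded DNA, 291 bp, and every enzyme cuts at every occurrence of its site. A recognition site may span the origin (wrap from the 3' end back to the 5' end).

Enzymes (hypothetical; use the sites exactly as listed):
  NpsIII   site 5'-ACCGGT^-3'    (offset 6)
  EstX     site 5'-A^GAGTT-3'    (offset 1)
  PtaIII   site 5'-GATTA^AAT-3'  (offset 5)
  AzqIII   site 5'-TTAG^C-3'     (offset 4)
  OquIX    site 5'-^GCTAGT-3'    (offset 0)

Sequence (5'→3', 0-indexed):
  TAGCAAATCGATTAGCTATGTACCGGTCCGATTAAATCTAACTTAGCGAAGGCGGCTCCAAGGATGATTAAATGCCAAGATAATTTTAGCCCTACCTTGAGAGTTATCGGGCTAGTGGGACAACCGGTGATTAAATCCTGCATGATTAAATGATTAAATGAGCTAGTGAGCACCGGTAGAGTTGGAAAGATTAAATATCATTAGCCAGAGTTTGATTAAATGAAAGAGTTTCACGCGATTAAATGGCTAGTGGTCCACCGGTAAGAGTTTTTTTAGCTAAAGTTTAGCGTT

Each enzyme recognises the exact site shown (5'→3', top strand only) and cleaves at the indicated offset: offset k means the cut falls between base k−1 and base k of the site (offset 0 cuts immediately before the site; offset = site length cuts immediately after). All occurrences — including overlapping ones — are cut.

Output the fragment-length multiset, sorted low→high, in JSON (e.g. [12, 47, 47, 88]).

Site scan:
  NpsIII ACCGGT/6: at [21, 122, 171, 256] ⇒ [27, 128, 177, 262]
  EstX AGAGTT/1: at [99, 177, 206, 224, 263] ⇒ [100, 178, 207, 225, 264]
  PtaIII GATTAAAT/5: at [29, 65, 128, 143, 151, 188, 213, 236] ⇒ [34, 70, 133, 148, 156, 193, 218, 241]
  AzqIII TTAGC/4: at [11, 42, 85, 200, 272, 283, 290] ⇒ [3, 15, 46, 89, 204, 276, 287]
  OquIX GCTAGT/0: at [110, 161, 245] ⇒ [110, 161, 245]

All cut coordinates (distinct, sorted): [3, 15, 27, 34, 46, 70, 89, 100, 110, 128, 133, 148, 156, 161, 177, 178, 193, 204, 207, 218, 225, 241, 245, 262, 264, 276, 287]

Fragments:
  3→15: 12 bp
  15→27: 12 bp
  27→34: 7 bp
  34→46: 12 bp
  46→70: 24 bp
  70→89: 19 bp
  89→100: 11 bp
  100→110: 10 bp
  110→128: 18 bp
  128→133: 5 bp
  133→148: 15 bp
  148→156: 8 bp
  156→161: 5 bp
  161→177: 16 bp
  177→178: 1 bp
  178→193: 15 bp
  193→204: 11 bp
  204→207: 3 bp
  207→218: 11 bp
  218→225: 7 bp
  225→241: 16 bp
  241→245: 4 bp
  245→262: 17 bp
  262→264: 2 bp
  264→276: 12 bp
  276→287: 11 bp
  287→3 (wrap): 291-287+3 = 7 bp

[1,2,3,4,5,5,7,7,7,8,10,11,11,11,11,12,12,12,12,15,15,16,16,17,18,19,24]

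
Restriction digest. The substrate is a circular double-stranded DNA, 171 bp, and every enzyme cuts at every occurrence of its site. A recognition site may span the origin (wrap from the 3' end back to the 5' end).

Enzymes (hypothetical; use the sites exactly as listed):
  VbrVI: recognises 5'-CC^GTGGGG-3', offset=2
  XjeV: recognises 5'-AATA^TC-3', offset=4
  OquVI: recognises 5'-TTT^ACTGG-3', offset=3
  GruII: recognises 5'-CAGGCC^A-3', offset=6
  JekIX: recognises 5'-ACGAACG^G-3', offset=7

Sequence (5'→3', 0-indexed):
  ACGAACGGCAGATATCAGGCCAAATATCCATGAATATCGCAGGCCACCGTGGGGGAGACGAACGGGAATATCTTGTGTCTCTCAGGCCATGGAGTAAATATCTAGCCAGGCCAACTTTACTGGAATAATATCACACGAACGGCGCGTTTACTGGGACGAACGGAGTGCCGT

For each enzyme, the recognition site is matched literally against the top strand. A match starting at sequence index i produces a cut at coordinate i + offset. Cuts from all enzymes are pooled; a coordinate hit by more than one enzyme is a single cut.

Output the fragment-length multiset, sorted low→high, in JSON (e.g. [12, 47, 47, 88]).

Per-enzyme occurrences:
  VbrVI CCGTGGGG/2: at [46] ⇒ [48]
  XjeV AATATC/4: at [22, 32, 66, 96, 126] ⇒ [26, 36, 70, 100, 130]
  OquVI TTTACTGG/3: at [115, 146] ⇒ [118, 149]
  GruII CAGGCCA/6: at [15, 39, 82, 106] ⇒ [21, 45, 88, 112]
  JekIX ACGAACGG/7: at [0, 57, 134, 155] ⇒ [7, 64, 141, 162]

All cut coordinates (distinct, sorted): [7, 21, 26, 36, 45, 48, 64, 70, 88, 100, 112, 118, 130, 141, 149, 162]

Fragment lengths:
  7→21: 14 bp
  21→26: 5 bp
  26→36: 10 bp
  36→45: 9 bp
  45→48: 3 bp
  48→64: 16 bp
  64→70: 6 bp
  70→88: 18 bp
  88→100: 12 bp
  100→112: 12 bp
  112→118: 6 bp
  118→130: 12 bp
  130→141: 11 bp
  141→149: 8 bp
  149→162: 13 bp
  162→7 (wrap): 171-162+7 = 16 bp

[3,5,6,6,8,9,10,11,12,12,12,13,14,16,16,18]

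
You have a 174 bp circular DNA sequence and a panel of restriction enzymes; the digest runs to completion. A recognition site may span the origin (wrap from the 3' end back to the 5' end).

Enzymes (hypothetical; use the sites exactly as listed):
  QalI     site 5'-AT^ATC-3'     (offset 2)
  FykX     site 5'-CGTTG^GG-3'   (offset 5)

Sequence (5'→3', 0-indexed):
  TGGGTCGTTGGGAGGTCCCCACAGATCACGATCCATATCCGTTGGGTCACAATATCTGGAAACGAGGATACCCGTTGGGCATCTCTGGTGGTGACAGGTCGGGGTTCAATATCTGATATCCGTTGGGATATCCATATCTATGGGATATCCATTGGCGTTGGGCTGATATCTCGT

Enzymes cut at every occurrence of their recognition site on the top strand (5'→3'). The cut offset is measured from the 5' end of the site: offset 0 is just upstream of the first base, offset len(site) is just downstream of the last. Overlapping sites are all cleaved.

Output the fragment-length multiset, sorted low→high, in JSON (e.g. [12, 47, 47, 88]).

[4,6,7,7,8,8,8,9,9,11,14,24,26,33]

Site scan:
  QalI (ATATC, off=2): starts [34, 51, 108, 115, 127, 133, 144, 165] → cuts [36, 53, 110, 117, 129, 135, 146, 167]
  FykX (CGTTGGG, off=5): starts [5, 39, 72, 120, 155, 171] → cuts [2, 10, 44, 77, 125, 160]

All cut coordinates (distinct, sorted): [2, 10, 36, 44, 53, 77, 110, 117, 125, 129, 135, 146, 160, 167]

Fragments:
  2→10: 8 bp
  10→36: 26 bp
  36→44: 8 bp
  44→53: 9 bp
  53→77: 24 bp
  77→110: 33 bp
  110→117: 7 bp
  117→125: 8 bp
  125→129: 4 bp
  129→135: 6 bp
  135→146: 11 bp
  146→160: 14 bp
  160→167: 7 bp
  167→2 (wrap): 174-167+2 = 9 bp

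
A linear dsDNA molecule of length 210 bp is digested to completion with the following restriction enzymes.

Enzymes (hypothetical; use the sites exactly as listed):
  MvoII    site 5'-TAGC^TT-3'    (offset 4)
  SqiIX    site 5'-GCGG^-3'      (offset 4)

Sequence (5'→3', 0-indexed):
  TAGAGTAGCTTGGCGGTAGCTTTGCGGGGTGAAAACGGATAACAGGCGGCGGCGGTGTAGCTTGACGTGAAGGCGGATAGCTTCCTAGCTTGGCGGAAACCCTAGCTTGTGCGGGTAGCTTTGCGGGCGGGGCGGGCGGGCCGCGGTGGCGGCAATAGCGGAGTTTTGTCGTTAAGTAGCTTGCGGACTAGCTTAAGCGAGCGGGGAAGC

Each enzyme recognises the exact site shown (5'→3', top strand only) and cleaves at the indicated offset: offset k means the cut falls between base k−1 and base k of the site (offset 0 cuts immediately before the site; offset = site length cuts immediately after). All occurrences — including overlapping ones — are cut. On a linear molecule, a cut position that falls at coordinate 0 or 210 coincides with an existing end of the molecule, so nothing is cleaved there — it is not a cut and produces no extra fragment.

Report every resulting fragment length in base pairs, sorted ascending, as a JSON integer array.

Scan for sites:
  MvoII (TAGCTT, off=4): starts [5, 16, 57, 77, 85, 102, 115, 176, 188] → cuts [9, 20, 61, 81, 89, 106, 119, 180, 192]
  SqiIX (GCGG, off=4): starts [12, 23, 45, 48, 51, 72, 92, 110, 122, 126, 131, 135, 142, 148, 157, 182, 200] → cuts [16, 27, 49, 52, 55, 76, 96, 114, 126, 130, 135, 139, 146, 152, 161, 186, 204]

Pooled cuts: [9, 16, 20, 27, 49, 52, 55, 61, 76, 81, 89, 96, 106, 114, 119, 126, 130, 135, 139, 146, 152, 161, 180, 186, 192, 204]

Fragments:
  [0,9): 9 bp
  [9,16): 7 bp
  [16,20): 4 bp
  [20,27): 7 bp
  [27,49): 22 bp
  [49,52): 3 bp
  [52,55): 3 bp
  [55,61): 6 bp
  [61,76): 15 bp
  [76,81): 5 bp
  [81,89): 8 bp
  [89,96): 7 bp
  [96,106): 10 bp
  [106,114): 8 bp
  [114,119): 5 bp
  [119,126): 7 bp
  [126,130): 4 bp
  [130,135): 5 bp
  [135,139): 4 bp
  [139,146): 7 bp
  [146,152): 6 bp
  [152,161): 9 bp
  [161,180): 19 bp
  [180,186): 6 bp
  [186,192): 6 bp
  [192,204): 12 bp
  [204,210): 6 bp

[3,3,4,4,4,5,5,5,6,6,6,6,6,7,7,7,7,7,8,8,9,9,10,12,15,19,22]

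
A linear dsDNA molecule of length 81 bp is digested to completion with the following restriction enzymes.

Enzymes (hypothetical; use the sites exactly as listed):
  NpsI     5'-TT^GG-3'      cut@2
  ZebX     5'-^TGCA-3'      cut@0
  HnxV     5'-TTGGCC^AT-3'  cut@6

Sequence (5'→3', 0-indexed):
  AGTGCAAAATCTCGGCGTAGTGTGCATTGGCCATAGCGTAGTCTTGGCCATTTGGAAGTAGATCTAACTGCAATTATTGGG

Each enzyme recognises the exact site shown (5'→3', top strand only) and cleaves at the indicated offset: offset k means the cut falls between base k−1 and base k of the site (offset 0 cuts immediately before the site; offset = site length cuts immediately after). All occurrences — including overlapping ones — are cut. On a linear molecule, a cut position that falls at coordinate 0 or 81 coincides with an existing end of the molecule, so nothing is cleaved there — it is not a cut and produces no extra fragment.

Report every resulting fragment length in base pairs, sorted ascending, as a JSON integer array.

[2,3,4,4,4,6,10,13,15,20]

Per-enzyme occurrences:
  NpsI TTGG/2: at [26, 43, 51, 76] ⇒ [28, 45, 53, 78]
  ZebX TGCA/0: at [2, 22, 68] ⇒ [2, 22, 68]
  HnxV TTGGCCAT/6: at [26, 43] ⇒ [32, 49]

All cut coordinates (distinct, sorted): [2, 22, 28, 32, 45, 49, 53, 68, 78]

Fragments:
  [0,2): 2 bp
  [2,22): 20 bp
  [22,28): 6 bp
  [28,32): 4 bp
  [32,45): 13 bp
  [45,49): 4 bp
  [49,53): 4 bp
  [53,68): 15 bp
  [68,78): 10 bp
  [78,81): 3 bp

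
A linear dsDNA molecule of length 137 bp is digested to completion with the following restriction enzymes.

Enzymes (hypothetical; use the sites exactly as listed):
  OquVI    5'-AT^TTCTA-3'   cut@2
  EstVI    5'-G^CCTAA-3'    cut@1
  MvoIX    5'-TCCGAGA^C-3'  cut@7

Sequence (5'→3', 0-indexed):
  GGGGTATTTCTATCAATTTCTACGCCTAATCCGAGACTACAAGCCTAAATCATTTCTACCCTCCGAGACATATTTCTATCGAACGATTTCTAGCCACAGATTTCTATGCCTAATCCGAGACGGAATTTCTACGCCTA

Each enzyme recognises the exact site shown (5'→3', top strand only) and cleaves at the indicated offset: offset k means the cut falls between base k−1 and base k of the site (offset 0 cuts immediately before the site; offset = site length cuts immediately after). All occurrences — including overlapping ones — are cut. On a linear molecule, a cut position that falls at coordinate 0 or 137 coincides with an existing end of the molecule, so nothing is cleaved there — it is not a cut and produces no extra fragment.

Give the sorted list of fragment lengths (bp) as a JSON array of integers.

[5,6,7,7,7,7,10,10,11,12,12,14,14,15]

Scan for sites:
  OquVI ATTTCTA/2: at [5, 15, 51, 71, 85, 99, 124] ⇒ [7, 17, 53, 73, 87, 101, 126]
  EstVI GCCTAA/1: at [23, 42, 107] ⇒ [24, 43, 108]
  MvoIX TCCGAGAC/7: at [29, 61, 113] ⇒ [36, 68, 120]

Pooled cuts: [7, 17, 24, 36, 43, 53, 68, 73, 87, 101, 108, 120, 126]

Fragment lengths:
  [0,7): 7 bp
  [7,17): 10 bp
  [17,24): 7 bp
  [24,36): 12 bp
  [36,43): 7 bp
  [43,53): 10 bp
  [53,68): 15 bp
  [68,73): 5 bp
  [73,87): 14 bp
  [87,101): 14 bp
  [101,108): 7 bp
  [108,120): 12 bp
  [120,126): 6 bp
  [126,137): 11 bp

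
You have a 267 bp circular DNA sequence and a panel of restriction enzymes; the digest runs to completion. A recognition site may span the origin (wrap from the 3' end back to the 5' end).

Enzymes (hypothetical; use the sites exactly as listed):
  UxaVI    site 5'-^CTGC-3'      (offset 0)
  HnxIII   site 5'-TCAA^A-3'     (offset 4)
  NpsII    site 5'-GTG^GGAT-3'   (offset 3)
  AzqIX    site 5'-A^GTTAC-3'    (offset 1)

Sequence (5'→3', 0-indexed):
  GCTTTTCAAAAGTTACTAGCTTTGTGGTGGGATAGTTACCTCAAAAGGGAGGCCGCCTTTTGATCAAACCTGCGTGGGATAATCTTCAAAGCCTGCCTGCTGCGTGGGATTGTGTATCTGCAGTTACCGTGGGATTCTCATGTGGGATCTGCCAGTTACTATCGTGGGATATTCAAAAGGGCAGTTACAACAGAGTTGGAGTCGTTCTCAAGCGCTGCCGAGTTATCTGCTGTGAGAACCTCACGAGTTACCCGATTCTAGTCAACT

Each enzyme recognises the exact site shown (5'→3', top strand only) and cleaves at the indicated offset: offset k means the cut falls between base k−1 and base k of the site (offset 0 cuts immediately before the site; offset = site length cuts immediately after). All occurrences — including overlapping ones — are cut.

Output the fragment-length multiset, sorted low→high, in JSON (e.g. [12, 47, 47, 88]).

[2,2,3,3,4,4,5,5,6,7,7,7,9,10,10,11,11,12,12,13,13,18,19,20,23,31]

Scan for sites:
  UxaVI CTGC/0: at [69, 92, 96, 99, 117, 148, 214, 226, 265] ⇒ [69, 92, 96, 99, 117, 148, 214, 226, 265]
  HnxIII TCAAA/4: at [5, 40, 63, 85, 172] ⇒ [9, 44, 67, 89, 176]
  NpsII GTGGGAT/3: at [26, 73, 103, 128, 141, 163] ⇒ [29, 76, 106, 131, 144, 166]
  AzqIX AGTTAC/1: at [10, 33, 121, 153, 182, 245] ⇒ [11, 34, 122, 154, 183, 246]

All cut coordinates (distinct, sorted): [9, 11, 29, 34, 44, 67, 69, 76, 89, 92, 96, 99, 106, 117, 122, 131, 144, 148, 154, 166, 176, 183, 214, 226, 246, 265]

Fragments:
  9→11: 2 bp
  11→29: 18 bp
  29→34: 5 bp
  34→44: 10 bp
  44→67: 23 bp
  67→69: 2 bp
  69→76: 7 bp
  76→89: 13 bp
  89→92: 3 bp
  92→96: 4 bp
  96→99: 3 bp
  99→106: 7 bp
  106→117: 11 bp
  117→122: 5 bp
  122→131: 9 bp
  131→144: 13 bp
  144→148: 4 bp
  148→154: 6 bp
  154→166: 12 bp
  166→176: 10 bp
  176→183: 7 bp
  183→214: 31 bp
  214→226: 12 bp
  226→246: 20 bp
  246→265: 19 bp
  265→9 (wrap): 267-265+9 = 11 bp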